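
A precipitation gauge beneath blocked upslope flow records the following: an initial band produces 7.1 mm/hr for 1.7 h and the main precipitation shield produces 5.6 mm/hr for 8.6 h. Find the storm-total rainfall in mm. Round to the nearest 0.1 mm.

total ≈ 60.2 mm

Total = Σ Rᵢ Δtᵢ = 7.1 × 1.7 + 5.6 × 8.6
      = 12.07 + 48.16 = 60.2 mm.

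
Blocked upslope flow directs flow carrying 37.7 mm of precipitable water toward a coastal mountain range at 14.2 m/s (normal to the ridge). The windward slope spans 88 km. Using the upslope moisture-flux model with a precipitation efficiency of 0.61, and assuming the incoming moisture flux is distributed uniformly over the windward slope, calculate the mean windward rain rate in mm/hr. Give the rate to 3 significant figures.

R ≈ 13.4 mm/hr

Incoming column moisture flux per unit ridge length: F = V × PW = 14.2 × 37.7 = 535.34 mm·m/s.
Spread over the 88 km slope with efficiency ε = 0.61: R = ε·F/W = 0.61 × 535.34 / 88000 m = 3.711e-03 mm/s.
R = 3.711e-03 × 3600 = 13.4 mm/hr.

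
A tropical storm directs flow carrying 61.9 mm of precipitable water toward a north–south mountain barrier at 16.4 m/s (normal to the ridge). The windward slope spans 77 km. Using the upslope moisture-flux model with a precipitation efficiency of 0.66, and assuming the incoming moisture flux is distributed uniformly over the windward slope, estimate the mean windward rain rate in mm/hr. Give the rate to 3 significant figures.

Incoming column moisture flux per unit ridge length: F = V × PW = 16.4 × 61.9 = 1015.16 mm·m/s.
Spread over the 77 km slope with efficiency ε = 0.66: R = ε·F/W = 0.66 × 1015.16 / 77000 m = 8.701e-03 mm/s.
R = 8.701e-03 × 3600 = 31.3 mm/hr.

R ≈ 31.3 mm/hr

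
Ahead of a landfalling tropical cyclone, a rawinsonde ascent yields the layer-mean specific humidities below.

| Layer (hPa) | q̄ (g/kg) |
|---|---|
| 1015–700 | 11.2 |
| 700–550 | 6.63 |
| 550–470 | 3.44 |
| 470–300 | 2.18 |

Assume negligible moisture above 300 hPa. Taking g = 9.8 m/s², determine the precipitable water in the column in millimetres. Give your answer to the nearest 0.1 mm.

PW ≈ 52.7 mm

Precipitable water is the column-integrated vapour mass per unit area: PW = (1/g) Σ q̄ Δp, with q in kg/kg and Δp in Pa (1 kg/m² of water = 1 mm).
Layer 1015–700 hPa: Δp = 315 hPa = 31500 Pa, q̄ = 0.0112 kg/kg → 0.0112 × 31500 / 9.8 = 36.00 mm
Layer 700–550 hPa: Δp = 150 hPa = 15000 Pa, q̄ = 0.00663 kg/kg → 0.00663 × 15000 / 9.8 = 10.15 mm
Layer 550–470 hPa: Δp = 80 hPa = 8000 Pa, q̄ = 0.00344 kg/kg → 0.00344 × 8000 / 9.8 = 2.81 mm
Layer 470–300 hPa: Δp = 170 hPa = 17000 Pa, q̄ = 0.00218 kg/kg → 0.00218 × 17000 / 9.8 = 3.78 mm
PW = 36.00 + 10.15 + 2.81 + 3.78 = 52.74 ≈ 52.7 mm.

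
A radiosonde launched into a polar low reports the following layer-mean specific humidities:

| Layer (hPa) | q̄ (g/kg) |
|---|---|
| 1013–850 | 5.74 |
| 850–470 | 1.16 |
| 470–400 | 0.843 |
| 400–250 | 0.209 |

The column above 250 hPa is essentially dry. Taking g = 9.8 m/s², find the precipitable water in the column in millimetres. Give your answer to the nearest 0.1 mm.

Precipitable water is the column-integrated vapour mass per unit area: PW = (1/g) Σ q̄ Δp, with q in kg/kg and Δp in Pa (1 kg/m² of water = 1 mm).
Layer 1013–850 hPa: Δp = 163 hPa = 16300 Pa, q̄ = 0.00574 kg/kg → 0.00574 × 16300 / 9.8 = 9.55 mm
Layer 850–470 hPa: Δp = 380 hPa = 38000 Pa, q̄ = 0.00116 kg/kg → 0.00116 × 38000 / 9.8 = 4.50 mm
Layer 470–400 hPa: Δp = 70 hPa = 7000 Pa, q̄ = 0.000843 kg/kg → 0.000843 × 7000 / 9.8 = 0.60 mm
Layer 400–250 hPa: Δp = 150 hPa = 15000 Pa, q̄ = 0.000209 kg/kg → 0.000209 × 15000 / 9.8 = 0.32 mm
PW = 9.55 + 4.50 + 0.60 + 0.32 = 14.97 ≈ 15.0 mm.

PW ≈ 15.0 mm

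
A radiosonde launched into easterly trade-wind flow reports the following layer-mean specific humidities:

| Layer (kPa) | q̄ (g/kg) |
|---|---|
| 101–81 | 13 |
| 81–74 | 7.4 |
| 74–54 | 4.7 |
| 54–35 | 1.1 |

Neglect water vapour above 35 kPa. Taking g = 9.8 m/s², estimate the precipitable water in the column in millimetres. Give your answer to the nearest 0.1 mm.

Precipitable water is the column-integrated vapour mass per unit area: PW = (1/g) Σ q̄ Δp, with q in kg/kg and Δp in Pa (1 kg/m² of water = 1 mm).
Layer 101–81 kPa: Δp = 200 hPa = 20000 Pa, q̄ = 0.013 kg/kg → 0.013 × 20000 / 9.8 = 26.53 mm
Layer 81–74 kPa: Δp = 70 hPa = 7000 Pa, q̄ = 0.0074 kg/kg → 0.0074 × 7000 / 9.8 = 5.29 mm
Layer 74–54 kPa: Δp = 200 hPa = 20000 Pa, q̄ = 0.0047 kg/kg → 0.0047 × 20000 / 9.8 = 9.59 mm
Layer 54–35 kPa: Δp = 190 hPa = 19000 Pa, q̄ = 0.0011 kg/kg → 0.0011 × 19000 / 9.8 = 2.13 mm
PW = 26.53 + 5.29 + 9.59 + 2.13 = 43.54 ≈ 43.5 mm.

PW ≈ 43.5 mm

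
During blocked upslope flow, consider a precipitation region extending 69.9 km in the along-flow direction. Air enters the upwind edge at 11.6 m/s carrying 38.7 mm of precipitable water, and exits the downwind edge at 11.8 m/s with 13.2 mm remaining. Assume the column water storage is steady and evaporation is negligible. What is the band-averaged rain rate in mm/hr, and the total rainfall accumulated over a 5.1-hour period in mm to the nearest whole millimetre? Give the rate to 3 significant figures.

Column moisture flux per unit crosswind length is F = V × PW.
Inflow: F_in = 11.6 × 38.7 = 448.92 mm·m/s
Outflow: F_out = 11.8 × 13.2 = 155.76 mm·m/s
Steady-state rate R = (F_in − F_out)/L = (448.92 − 155.76) / 69900 m = 4.194e-03 mm/s.
R = 4.194e-03 × 3600 = 15.1 mm/hr.
Over 5.1 h: total = 15.1 × 5.1 = 77.01 ≈ 77 mm.

R ≈ 15.1 mm/hr; total ≈ 77 mm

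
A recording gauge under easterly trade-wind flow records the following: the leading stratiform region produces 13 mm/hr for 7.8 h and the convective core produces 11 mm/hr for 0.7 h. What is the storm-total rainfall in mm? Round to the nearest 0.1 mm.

Total = Σ Rᵢ Δtᵢ = 13 × 7.8 + 11 × 0.7
      = 101.4 + 7.7 = 109.1 mm.

total ≈ 109.1 mm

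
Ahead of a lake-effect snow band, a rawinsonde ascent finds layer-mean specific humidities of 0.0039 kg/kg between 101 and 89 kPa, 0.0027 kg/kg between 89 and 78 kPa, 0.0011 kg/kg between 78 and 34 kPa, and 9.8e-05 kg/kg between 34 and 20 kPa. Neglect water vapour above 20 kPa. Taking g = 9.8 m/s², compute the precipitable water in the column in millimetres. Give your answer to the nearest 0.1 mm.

PW ≈ 12.9 mm

Precipitable water is the column-integrated vapour mass per unit area: PW = (1/g) Σ q̄ Δp, with q in kg/kg and Δp in Pa (1 kg/m² of water = 1 mm).
Layer 101–89 kPa: Δp = 120 hPa = 12000 Pa, q̄ = 0.0039 kg/kg → 0.0039 × 12000 / 9.8 = 4.78 mm
Layer 89–78 kPa: Δp = 110 hPa = 11000 Pa, q̄ = 0.0027 kg/kg → 0.0027 × 11000 / 9.8 = 3.03 mm
Layer 78–34 kPa: Δp = 440 hPa = 44000 Pa, q̄ = 0.0011 kg/kg → 0.0011 × 44000 / 9.8 = 4.94 mm
Layer 34–20 kPa: Δp = 140 hPa = 14000 Pa, q̄ = 9.8e-05 kg/kg → 9.8e-05 × 14000 / 9.8 = 0.14 mm
PW = 4.78 + 3.03 + 4.94 + 0.14 = 12.89 ≈ 12.9 mm.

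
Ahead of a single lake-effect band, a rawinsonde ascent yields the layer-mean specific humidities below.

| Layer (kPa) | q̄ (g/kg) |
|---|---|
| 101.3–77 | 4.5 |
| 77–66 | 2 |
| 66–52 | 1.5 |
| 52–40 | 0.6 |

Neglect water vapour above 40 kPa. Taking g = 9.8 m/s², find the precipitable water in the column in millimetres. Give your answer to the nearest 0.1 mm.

PW ≈ 16.3 mm

Precipitable water is the column-integrated vapour mass per unit area: PW = (1/g) Σ q̄ Δp, with q in kg/kg and Δp in Pa (1 kg/m² of water = 1 mm).
Layer 101.3–77 kPa: Δp = 243 hPa = 24300 Pa, q̄ = 0.0045 kg/kg → 0.0045 × 24300 / 9.8 = 11.16 mm
Layer 77–66 kPa: Δp = 110 hPa = 11000 Pa, q̄ = 0.002 kg/kg → 0.002 × 11000 / 9.8 = 2.24 mm
Layer 66–52 kPa: Δp = 140 hPa = 14000 Pa, q̄ = 0.0015 kg/kg → 0.0015 × 14000 / 9.8 = 2.14 mm
Layer 52–40 kPa: Δp = 120 hPa = 12000 Pa, q̄ = 0.0006 kg/kg → 0.0006 × 12000 / 9.8 = 0.73 mm
PW = 11.16 + 2.24 + 2.14 + 0.73 = 16.27 ≈ 16.3 mm.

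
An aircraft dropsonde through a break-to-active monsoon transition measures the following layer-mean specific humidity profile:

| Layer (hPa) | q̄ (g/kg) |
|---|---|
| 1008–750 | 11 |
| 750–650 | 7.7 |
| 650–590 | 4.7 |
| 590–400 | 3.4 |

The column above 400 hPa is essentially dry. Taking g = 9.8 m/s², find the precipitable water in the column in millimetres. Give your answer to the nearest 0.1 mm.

PW ≈ 46.3 mm

Precipitable water is the column-integrated vapour mass per unit area: PW = (1/g) Σ q̄ Δp, with q in kg/kg and Δp in Pa (1 kg/m² of water = 1 mm).
Layer 1008–750 hPa: Δp = 258 hPa = 25800 Pa, q̄ = 0.011 kg/kg → 0.011 × 25800 / 9.8 = 28.96 mm
Layer 750–650 hPa: Δp = 100 hPa = 10000 Pa, q̄ = 0.0077 kg/kg → 0.0077 × 10000 / 9.8 = 7.86 mm
Layer 650–590 hPa: Δp = 60 hPa = 6000 Pa, q̄ = 0.0047 kg/kg → 0.0047 × 6000 / 9.8 = 2.88 mm
Layer 590–400 hPa: Δp = 190 hPa = 19000 Pa, q̄ = 0.0034 kg/kg → 0.0034 × 19000 / 9.8 = 6.59 mm
PW = 28.96 + 7.86 + 2.88 + 6.59 = 46.29 ≈ 46.3 mm.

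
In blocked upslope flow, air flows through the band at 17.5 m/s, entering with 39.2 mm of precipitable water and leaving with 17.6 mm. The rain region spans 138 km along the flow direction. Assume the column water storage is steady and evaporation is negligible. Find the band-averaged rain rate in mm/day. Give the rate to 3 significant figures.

R ≈ 237 mm/day

Column moisture flux per unit crosswind length is F = V × PW.
Inflow: F_in = 17.5 × 39.2 = 686 mm·m/s
Outflow: F_out = 17.5 × 17.6 = 308 mm·m/s
Steady-state rate R = (F_in − F_out)/L = (686 − 308) / 138000 m = 2.739e-03 mm/s.
R = 2.739e-03 × 3600 × 24 = 237 mm/day.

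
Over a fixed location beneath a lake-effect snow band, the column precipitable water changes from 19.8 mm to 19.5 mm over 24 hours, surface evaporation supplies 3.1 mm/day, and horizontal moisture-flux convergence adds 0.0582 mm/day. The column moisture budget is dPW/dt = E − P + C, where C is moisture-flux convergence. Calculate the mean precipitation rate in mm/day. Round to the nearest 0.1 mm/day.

dPW/dt = (19.5 − 19.8) mm / (24/24 day) = -0.300 mm/day.
P = E + C − dPW/dt = 3.1 + (0.0582) − (-0.300) = 3.5 mm/day.

P ≈ 3.5 mm/day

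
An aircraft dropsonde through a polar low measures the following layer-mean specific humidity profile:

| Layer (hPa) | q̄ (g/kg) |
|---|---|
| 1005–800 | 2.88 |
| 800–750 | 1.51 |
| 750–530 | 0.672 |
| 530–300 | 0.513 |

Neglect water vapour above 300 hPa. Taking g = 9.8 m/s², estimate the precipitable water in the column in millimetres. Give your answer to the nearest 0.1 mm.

Precipitable water is the column-integrated vapour mass per unit area: PW = (1/g) Σ q̄ Δp, with q in kg/kg and Δp in Pa (1 kg/m² of water = 1 mm).
Layer 1005–800 hPa: Δp = 205 hPa = 20500 Pa, q̄ = 0.00288 kg/kg → 0.00288 × 20500 / 9.8 = 6.02 mm
Layer 800–750 hPa: Δp = 50 hPa = 5000 Pa, q̄ = 0.00151 kg/kg → 0.00151 × 5000 / 9.8 = 0.77 mm
Layer 750–530 hPa: Δp = 220 hPa = 22000 Pa, q̄ = 0.000672 kg/kg → 0.000672 × 22000 / 9.8 = 1.51 mm
Layer 530–300 hPa: Δp = 230 hPa = 23000 Pa, q̄ = 0.000513 kg/kg → 0.000513 × 23000 / 9.8 = 1.20 mm
PW = 6.02 + 0.77 + 1.51 + 1.20 = 9.50 ≈ 9.5 mm.

PW ≈ 9.5 mm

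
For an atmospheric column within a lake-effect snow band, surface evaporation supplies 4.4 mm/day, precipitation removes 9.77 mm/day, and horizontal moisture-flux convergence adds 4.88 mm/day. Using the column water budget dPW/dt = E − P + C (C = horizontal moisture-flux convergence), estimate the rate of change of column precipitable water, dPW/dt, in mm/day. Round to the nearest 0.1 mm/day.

dPW/dt ≈ -0.5 mm/day

dPW/dt = E − P + C = 4.4 − 9.77 + (4.88) = -0.5 mm/day.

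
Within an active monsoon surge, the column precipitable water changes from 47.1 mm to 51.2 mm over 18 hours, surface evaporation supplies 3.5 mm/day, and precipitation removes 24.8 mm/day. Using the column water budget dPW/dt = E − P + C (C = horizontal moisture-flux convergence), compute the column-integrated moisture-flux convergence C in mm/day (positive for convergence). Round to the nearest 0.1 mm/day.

dPW/dt = (51.2 − 47.1) mm / (18/24 day) = +5.467 mm/day.
C = dPW/dt − E + P = (+5.467) − 3.5 + 24.8 = 26.8 mm/day.

C ≈ 26.8 mm/day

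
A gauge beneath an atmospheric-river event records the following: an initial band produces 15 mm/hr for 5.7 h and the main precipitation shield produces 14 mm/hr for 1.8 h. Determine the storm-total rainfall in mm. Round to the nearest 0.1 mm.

total ≈ 110.7 mm

Total = Σ Rᵢ Δtᵢ = 15 × 5.7 + 14 × 1.8
      = 85.5 + 25.2 = 110.7 mm.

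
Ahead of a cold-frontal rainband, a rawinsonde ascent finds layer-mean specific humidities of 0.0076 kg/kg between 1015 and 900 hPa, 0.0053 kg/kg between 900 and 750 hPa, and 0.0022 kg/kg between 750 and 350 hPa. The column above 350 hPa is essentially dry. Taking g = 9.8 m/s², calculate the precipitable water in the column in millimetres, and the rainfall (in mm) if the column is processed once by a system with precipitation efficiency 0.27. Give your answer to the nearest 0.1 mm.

Precipitable water is the column-integrated vapour mass per unit area: PW = (1/g) Σ q̄ Δp, with q in kg/kg and Δp in Pa (1 kg/m² of water = 1 mm).
Layer 1015–900 hPa: Δp = 115 hPa = 11500 Pa, q̄ = 0.0076 kg/kg → 0.0076 × 11500 / 9.8 = 8.92 mm
Layer 900–750 hPa: Δp = 150 hPa = 15000 Pa, q̄ = 0.0053 kg/kg → 0.0053 × 15000 / 9.8 = 8.11 mm
Layer 750–350 hPa: Δp = 400 hPa = 40000 Pa, q̄ = 0.0022 kg/kg → 0.0022 × 40000 / 9.8 = 8.98 mm
PW = 8.92 + 8.11 + 8.98 = 26.01 ≈ 26.0 mm.
Rainfall = ε × PW = 0.27 × 26.0 = 7.0 mm.

PW ≈ 26.0 mm; rainfall ≈ 7.0 mm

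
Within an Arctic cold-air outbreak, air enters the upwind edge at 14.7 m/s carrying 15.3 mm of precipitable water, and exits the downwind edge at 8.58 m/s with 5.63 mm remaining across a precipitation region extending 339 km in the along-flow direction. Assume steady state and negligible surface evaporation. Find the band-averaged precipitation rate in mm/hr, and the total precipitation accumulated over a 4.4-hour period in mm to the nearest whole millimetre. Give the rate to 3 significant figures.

R ≈ 1.88 mm/hr; total ≈ 8 mm

Column moisture flux per unit crosswind length is F = V × PW.
Inflow: F_in = 14.7 × 15.3 = 224.91 mm·m/s
Outflow: F_out = 8.58 × 5.63 = 48.3054 mm·m/s
Steady-state rate R = (F_in − F_out)/L = (224.91 − 48.3054) / 339000 m = 5.210e-04 mm/s.
R = 5.210e-04 × 3600 = 1.88 mm/hr.
Over 4.4 h: total = 1.88 × 4.4 = 8.272 ≈ 8 mm.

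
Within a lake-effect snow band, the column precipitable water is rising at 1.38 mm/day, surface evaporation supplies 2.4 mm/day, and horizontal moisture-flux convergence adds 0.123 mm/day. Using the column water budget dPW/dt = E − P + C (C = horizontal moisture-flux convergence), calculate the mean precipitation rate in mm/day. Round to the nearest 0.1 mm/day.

P ≈ 1.1 mm/day

dPW/dt = +1.38 mm/day.
P = E + C − dPW/dt = 2.4 + (0.123) − (+1.38) = 1.1 mm/day.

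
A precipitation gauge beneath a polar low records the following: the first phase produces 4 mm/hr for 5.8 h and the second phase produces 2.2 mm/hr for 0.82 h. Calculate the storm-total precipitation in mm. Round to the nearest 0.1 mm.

Total = Σ Rᵢ Δtᵢ = 4 × 5.8 + 2.2 × 0.82
      = 23.2 + 1.804 = 25.0 mm.

total ≈ 25.0 mm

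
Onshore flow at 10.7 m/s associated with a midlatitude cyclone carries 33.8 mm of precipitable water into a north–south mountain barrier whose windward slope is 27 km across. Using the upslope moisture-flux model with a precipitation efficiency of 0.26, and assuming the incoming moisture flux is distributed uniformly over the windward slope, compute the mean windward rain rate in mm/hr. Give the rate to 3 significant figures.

R ≈ 12.5 mm/hr

Incoming column moisture flux per unit ridge length: F = V × PW = 10.7 × 33.8 = 361.66 mm·m/s.
Spread over the 27 km slope with efficiency ε = 0.26: R = ε·F/W = 0.26 × 361.66 / 27000 m = 3.483e-03 mm/s.
R = 3.483e-03 × 3600 = 12.5 mm/hr.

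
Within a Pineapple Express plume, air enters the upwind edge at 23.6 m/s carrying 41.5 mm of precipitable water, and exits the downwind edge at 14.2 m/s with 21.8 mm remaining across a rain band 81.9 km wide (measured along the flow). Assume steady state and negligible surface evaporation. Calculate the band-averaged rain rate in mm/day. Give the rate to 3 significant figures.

R ≈ 707 mm/day

Column moisture flux per unit crosswind length is F = V × PW.
Inflow: F_in = 23.6 × 41.5 = 979.4 mm·m/s
Outflow: F_out = 14.2 × 21.8 = 309.56 mm·m/s
Steady-state rate R = (F_in − F_out)/L = (979.4 − 309.56) / 81900 m = 8.179e-03 mm/s.
R = 8.179e-03 × 3600 × 24 = 707 mm/day.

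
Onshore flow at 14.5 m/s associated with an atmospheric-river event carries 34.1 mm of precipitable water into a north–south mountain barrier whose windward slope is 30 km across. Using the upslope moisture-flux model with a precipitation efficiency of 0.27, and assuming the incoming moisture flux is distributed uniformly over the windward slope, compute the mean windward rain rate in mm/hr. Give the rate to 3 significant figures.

R ≈ 16.0 mm/hr

Incoming column moisture flux per unit ridge length: F = V × PW = 14.5 × 34.1 = 494.45 mm·m/s.
Spread over the 30 km slope with efficiency ε = 0.27: R = ε·F/W = 0.27 × 494.45 / 30000 m = 4.450e-03 mm/s.
R = 4.450e-03 × 3600 = 16.0 mm/hr.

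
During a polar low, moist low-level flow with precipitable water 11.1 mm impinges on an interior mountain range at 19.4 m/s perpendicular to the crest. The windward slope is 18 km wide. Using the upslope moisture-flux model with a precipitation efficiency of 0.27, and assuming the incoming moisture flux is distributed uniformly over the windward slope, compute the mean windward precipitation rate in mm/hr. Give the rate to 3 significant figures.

R ≈ 11.6 mm/hr

Incoming column moisture flux per unit ridge length: F = V × PW = 19.4 × 11.1 = 215.34 mm·m/s.
Spread over the 18 km slope with efficiency ε = 0.27: R = ε·F/W = 0.27 × 215.34 / 18000 m = 3.230e-03 mm/s.
R = 3.230e-03 × 3600 = 11.6 mm/hr.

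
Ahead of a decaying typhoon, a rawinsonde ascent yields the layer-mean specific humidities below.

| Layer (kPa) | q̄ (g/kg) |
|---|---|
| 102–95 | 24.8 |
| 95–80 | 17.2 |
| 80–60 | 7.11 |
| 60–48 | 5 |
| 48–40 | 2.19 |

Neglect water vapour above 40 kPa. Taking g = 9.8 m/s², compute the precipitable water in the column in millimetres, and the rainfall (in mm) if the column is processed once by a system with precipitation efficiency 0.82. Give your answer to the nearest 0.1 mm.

PW ≈ 66.5 mm; rainfall ≈ 54.5 mm

Precipitable water is the column-integrated vapour mass per unit area: PW = (1/g) Σ q̄ Δp, with q in kg/kg and Δp in Pa (1 kg/m² of water = 1 mm).
Layer 102–95 kPa: Δp = 70 hPa = 7000 Pa, q̄ = 0.0248 kg/kg → 0.0248 × 7000 / 9.8 = 17.71 mm
Layer 95–80 kPa: Δp = 150 hPa = 15000 Pa, q̄ = 0.0172 kg/kg → 0.0172 × 15000 / 9.8 = 26.33 mm
Layer 80–60 kPa: Δp = 200 hPa = 20000 Pa, q̄ = 0.00711 kg/kg → 0.00711 × 20000 / 9.8 = 14.51 mm
Layer 60–48 kPa: Δp = 120 hPa = 12000 Pa, q̄ = 0.005 kg/kg → 0.005 × 12000 / 9.8 = 6.12 mm
Layer 48–40 kPa: Δp = 80 hPa = 8000 Pa, q̄ = 0.00219 kg/kg → 0.00219 × 8000 / 9.8 = 1.79 mm
PW = 17.71 + 26.33 + 14.51 + 6.12 + 1.79 = 66.46 ≈ 66.5 mm.
Rainfall = ε × PW = 0.82 × 66.5 = 54.5 mm.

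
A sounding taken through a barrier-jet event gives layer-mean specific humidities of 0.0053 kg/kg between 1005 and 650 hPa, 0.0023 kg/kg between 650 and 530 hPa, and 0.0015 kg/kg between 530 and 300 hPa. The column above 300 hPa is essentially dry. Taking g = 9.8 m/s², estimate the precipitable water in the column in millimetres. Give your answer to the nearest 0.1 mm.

PW ≈ 25.5 mm

Precipitable water is the column-integrated vapour mass per unit area: PW = (1/g) Σ q̄ Δp, with q in kg/kg and Δp in Pa (1 kg/m² of water = 1 mm).
Layer 1005–650 hPa: Δp = 355 hPa = 35500 Pa, q̄ = 0.0053 kg/kg → 0.0053 × 35500 / 9.8 = 19.20 mm
Layer 650–530 hPa: Δp = 120 hPa = 12000 Pa, q̄ = 0.0023 kg/kg → 0.0023 × 12000 / 9.8 = 2.82 mm
Layer 530–300 hPa: Δp = 230 hPa = 23000 Pa, q̄ = 0.0015 kg/kg → 0.0015 × 23000 / 9.8 = 3.52 mm
PW = 19.20 + 2.82 + 3.52 = 25.54 ≈ 25.5 mm.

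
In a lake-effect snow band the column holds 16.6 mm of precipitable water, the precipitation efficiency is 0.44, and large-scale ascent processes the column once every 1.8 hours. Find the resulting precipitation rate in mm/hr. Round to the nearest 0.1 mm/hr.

Each overturning extracts ε × PW = 0.44 × 16.6 = 7.304 mm.
Rate = ε·PW / τ = 7.304 / 1.8 h = 4.1 mm/hr.

R ≈ 4.1 mm/hr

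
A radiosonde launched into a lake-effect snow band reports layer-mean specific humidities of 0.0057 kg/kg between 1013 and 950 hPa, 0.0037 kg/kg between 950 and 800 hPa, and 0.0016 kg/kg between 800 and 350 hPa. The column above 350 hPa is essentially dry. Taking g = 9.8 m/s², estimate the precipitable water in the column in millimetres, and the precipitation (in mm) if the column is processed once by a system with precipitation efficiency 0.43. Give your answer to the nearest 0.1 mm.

Precipitable water is the column-integrated vapour mass per unit area: PW = (1/g) Σ q̄ Δp, with q in kg/kg and Δp in Pa (1 kg/m² of water = 1 mm).
Layer 1013–950 hPa: Δp = 63 hPa = 6300 Pa, q̄ = 0.0057 kg/kg → 0.0057 × 6300 / 9.8 = 3.66 mm
Layer 950–800 hPa: Δp = 150 hPa = 15000 Pa, q̄ = 0.0037 kg/kg → 0.0037 × 15000 / 9.8 = 5.66 mm
Layer 800–350 hPa: Δp = 450 hPa = 45000 Pa, q̄ = 0.0016 kg/kg → 0.0016 × 45000 / 9.8 = 7.35 mm
PW = 3.66 + 5.66 + 7.35 = 16.67 ≈ 16.7 mm.
Precipitation = ε × PW = 0.43 × 16.7 = 7.2 mm.

PW ≈ 16.7 mm; precipitation ≈ 7.2 mm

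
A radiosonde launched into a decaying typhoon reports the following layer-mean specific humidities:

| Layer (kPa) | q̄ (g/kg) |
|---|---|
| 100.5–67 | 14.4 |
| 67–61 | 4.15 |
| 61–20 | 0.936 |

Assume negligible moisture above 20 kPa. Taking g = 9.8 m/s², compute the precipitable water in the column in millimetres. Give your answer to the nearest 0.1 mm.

Precipitable water is the column-integrated vapour mass per unit area: PW = (1/g) Σ q̄ Δp, with q in kg/kg and Δp in Pa (1 kg/m² of water = 1 mm).
Layer 100.5–67 kPa: Δp = 335 hPa = 33500 Pa, q̄ = 0.0144 kg/kg → 0.0144 × 33500 / 9.8 = 49.22 mm
Layer 67–61 kPa: Δp = 60 hPa = 6000 Pa, q̄ = 0.00415 kg/kg → 0.00415 × 6000 / 9.8 = 2.54 mm
Layer 61–20 kPa: Δp = 410 hPa = 41000 Pa, q̄ = 0.000936 kg/kg → 0.000936 × 41000 / 9.8 = 3.92 mm
PW = 49.22 + 2.54 + 3.92 = 55.68 ≈ 55.7 mm.

PW ≈ 55.7 mm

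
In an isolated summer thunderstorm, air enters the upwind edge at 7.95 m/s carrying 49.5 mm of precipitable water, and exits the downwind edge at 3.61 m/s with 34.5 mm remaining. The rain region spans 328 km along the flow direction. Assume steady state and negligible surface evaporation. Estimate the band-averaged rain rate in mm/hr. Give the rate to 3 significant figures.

Column moisture flux per unit crosswind length is F = V × PW.
Inflow: F_in = 7.95 × 49.5 = 393.525 mm·m/s
Outflow: F_out = 3.61 × 34.5 = 124.545 mm·m/s
Steady-state rate R = (F_in − F_out)/L = (393.525 − 124.545) / 328000 m = 8.201e-04 mm/s.
R = 8.201e-04 × 3600 = 2.95 mm/hr.

R ≈ 2.95 mm/hr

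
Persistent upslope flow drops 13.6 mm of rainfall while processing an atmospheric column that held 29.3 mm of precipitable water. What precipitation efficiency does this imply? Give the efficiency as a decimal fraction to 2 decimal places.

ε ≈ 0.46

ε = rainfall / PW = 13.6 / 29.3 = 0.46.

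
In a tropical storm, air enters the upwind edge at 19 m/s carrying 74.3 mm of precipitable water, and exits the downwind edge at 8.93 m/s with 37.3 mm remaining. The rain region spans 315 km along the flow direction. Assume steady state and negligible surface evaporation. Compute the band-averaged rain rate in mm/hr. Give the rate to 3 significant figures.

R ≈ 12.3 mm/hr

Column moisture flux per unit crosswind length is F = V × PW.
Inflow: F_in = 19 × 74.3 = 1411.7 mm·m/s
Outflow: F_out = 8.93 × 37.3 = 333.089 mm·m/s
Steady-state rate R = (F_in − F_out)/L = (1411.7 − 333.089) / 315000 m = 3.424e-03 mm/s.
R = 3.424e-03 × 3600 = 12.3 mm/hr.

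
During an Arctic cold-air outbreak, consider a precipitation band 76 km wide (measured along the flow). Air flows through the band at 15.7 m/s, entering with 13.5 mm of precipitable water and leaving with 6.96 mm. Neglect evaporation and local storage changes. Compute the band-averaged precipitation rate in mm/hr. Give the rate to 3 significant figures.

Column moisture flux per unit crosswind length is F = V × PW.
Inflow: F_in = 15.7 × 13.5 = 211.95 mm·m/s
Outflow: F_out = 15.7 × 6.96 = 109.272 mm·m/s
Steady-state rate R = (F_in − F_out)/L = (211.95 − 109.272) / 76000 m = 1.351e-03 mm/s.
R = 1.351e-03 × 3600 = 4.86 mm/hr.

R ≈ 4.86 mm/hr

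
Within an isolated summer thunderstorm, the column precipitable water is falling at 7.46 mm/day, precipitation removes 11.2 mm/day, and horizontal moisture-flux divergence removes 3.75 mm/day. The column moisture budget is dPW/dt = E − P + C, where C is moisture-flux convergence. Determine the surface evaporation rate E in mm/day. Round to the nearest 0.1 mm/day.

E ≈ 7.5 mm/day

dPW/dt = -7.46 mm/day.
E = dPW/dt + P − C = (-7.46) + 11.2 − (-3.75) = 7.5 mm/day.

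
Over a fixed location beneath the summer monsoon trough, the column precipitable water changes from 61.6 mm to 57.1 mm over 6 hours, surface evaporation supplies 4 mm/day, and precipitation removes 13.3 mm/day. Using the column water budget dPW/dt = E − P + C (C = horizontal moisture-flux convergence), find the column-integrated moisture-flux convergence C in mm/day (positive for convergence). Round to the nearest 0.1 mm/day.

dPW/dt = (57.1 − 61.6) mm / (6/24 day) = -18.000 mm/day.
C = dPW/dt − E + P = (-18.000) − 4 + 13.3 = -8.7 mm/day.

C ≈ -8.7 mm/day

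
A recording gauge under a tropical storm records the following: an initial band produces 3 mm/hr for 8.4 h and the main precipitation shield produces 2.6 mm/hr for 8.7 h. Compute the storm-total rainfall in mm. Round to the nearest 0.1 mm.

Total = Σ Rᵢ Δtᵢ = 3 × 8.4 + 2.6 × 8.7
      = 25.2 + 22.62 = 47.8 mm.

total ≈ 47.8 mm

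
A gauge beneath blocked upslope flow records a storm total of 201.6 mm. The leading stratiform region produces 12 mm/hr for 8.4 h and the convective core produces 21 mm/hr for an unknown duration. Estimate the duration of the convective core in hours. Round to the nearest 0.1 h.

Known phases: 12 × 8.4 = 100.8 mm.
Remaining depth = 201.6 − 100.8 = 100.8 mm.
Duration = 100.8 / 21 = 4.8 h.

duration ≈ 4.8 h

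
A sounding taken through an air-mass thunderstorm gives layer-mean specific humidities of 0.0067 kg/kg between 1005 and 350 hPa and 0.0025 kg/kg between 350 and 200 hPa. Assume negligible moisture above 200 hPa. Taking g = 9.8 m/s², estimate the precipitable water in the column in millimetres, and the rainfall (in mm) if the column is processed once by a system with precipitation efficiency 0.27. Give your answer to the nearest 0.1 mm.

Precipitable water is the column-integrated vapour mass per unit area: PW = (1/g) Σ q̄ Δp, with q in kg/kg and Δp in Pa (1 kg/m² of water = 1 mm).
Layer 1005–350 hPa: Δp = 655 hPa = 65500 Pa, q̄ = 0.0067 kg/kg → 0.0067 × 65500 / 9.8 = 44.78 mm
Layer 350–200 hPa: Δp = 150 hPa = 15000 Pa, q̄ = 0.0025 kg/kg → 0.0025 × 15000 / 9.8 = 3.83 mm
PW = 44.78 + 3.83 = 48.61 ≈ 48.6 mm.
Rainfall = ε × PW = 0.27 × 48.6 = 13.1 mm.

PW ≈ 48.6 mm; rainfall ≈ 13.1 mm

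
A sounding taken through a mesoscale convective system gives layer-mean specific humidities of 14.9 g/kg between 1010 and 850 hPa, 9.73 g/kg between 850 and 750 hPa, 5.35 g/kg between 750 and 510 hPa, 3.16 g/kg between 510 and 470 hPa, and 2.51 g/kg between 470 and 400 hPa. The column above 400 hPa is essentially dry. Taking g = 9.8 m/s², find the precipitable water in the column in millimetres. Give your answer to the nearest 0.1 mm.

Precipitable water is the column-integrated vapour mass per unit area: PW = (1/g) Σ q̄ Δp, with q in kg/kg and Δp in Pa (1 kg/m² of water = 1 mm).
Layer 1010–850 hPa: Δp = 160 hPa = 16000 Pa, q̄ = 0.0149 kg/kg → 0.0149 × 16000 / 9.8 = 24.33 mm
Layer 850–750 hPa: Δp = 100 hPa = 10000 Pa, q̄ = 0.00973 kg/kg → 0.00973 × 10000 / 9.8 = 9.93 mm
Layer 750–510 hPa: Δp = 240 hPa = 24000 Pa, q̄ = 0.00535 kg/kg → 0.00535 × 24000 / 9.8 = 13.10 mm
Layer 510–470 hPa: Δp = 40 hPa = 4000 Pa, q̄ = 0.00316 kg/kg → 0.00316 × 4000 / 9.8 = 1.29 mm
Layer 470–400 hPa: Δp = 70 hPa = 7000 Pa, q̄ = 0.00251 kg/kg → 0.00251 × 7000 / 9.8 = 1.79 mm
PW = 24.33 + 9.93 + 13.10 + 1.29 + 1.79 = 50.44 ≈ 50.4 mm.

PW ≈ 50.4 mm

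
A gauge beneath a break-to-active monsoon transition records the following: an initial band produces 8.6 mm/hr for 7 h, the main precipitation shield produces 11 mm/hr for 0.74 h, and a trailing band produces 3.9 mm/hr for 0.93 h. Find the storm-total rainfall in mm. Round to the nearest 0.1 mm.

total ≈ 72.0 mm

Total = Σ Rᵢ Δtᵢ = 8.6 × 7 + 11 × 0.74 + 3.9 × 0.93
      = 60.2 + 8.14 + 3.627 = 72.0 mm.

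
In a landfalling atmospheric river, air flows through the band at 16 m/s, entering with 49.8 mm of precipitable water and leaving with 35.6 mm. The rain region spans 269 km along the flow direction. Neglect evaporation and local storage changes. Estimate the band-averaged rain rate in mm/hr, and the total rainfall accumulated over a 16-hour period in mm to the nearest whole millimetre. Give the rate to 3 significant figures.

R ≈ 3.04 mm/hr; total ≈ 49 mm

Column moisture flux per unit crosswind length is F = V × PW.
Inflow: F_in = 16 × 49.8 = 796.8 mm·m/s
Outflow: F_out = 16 × 35.6 = 569.6 mm·m/s
Steady-state rate R = (F_in − F_out)/L = (796.8 − 569.6) / 269000 m = 8.446e-04 mm/s.
R = 8.446e-04 × 3600 = 3.04 mm/hr.
Over 16 h: total = 3.04 × 16 = 48.64 ≈ 49 mm.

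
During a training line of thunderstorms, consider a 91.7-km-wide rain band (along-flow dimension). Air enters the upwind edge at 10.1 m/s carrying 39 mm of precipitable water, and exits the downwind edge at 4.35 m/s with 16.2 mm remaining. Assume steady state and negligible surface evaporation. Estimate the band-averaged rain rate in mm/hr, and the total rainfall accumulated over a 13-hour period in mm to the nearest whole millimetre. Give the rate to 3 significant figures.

Column moisture flux per unit crosswind length is F = V × PW.
Inflow: F_in = 10.1 × 39 = 393.9 mm·m/s
Outflow: F_out = 4.35 × 16.2 = 70.47 mm·m/s
Steady-state rate R = (F_in − F_out)/L = (393.9 − 70.47) / 91700 m = 3.527e-03 mm/s.
R = 3.527e-03 × 3600 = 12.7 mm/hr.
Over 13 h: total = 12.7 × 13 = 165.1 ≈ 165 mm.

R ≈ 12.7 mm/hr; total ≈ 165 mm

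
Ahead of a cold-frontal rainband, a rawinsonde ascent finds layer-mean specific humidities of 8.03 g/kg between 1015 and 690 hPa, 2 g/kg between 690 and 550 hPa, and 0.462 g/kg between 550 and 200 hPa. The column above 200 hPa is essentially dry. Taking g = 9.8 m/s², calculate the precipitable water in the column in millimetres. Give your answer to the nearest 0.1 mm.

Precipitable water is the column-integrated vapour mass per unit area: PW = (1/g) Σ q̄ Δp, with q in kg/kg and Δp in Pa (1 kg/m² of water = 1 mm).
Layer 1015–690 hPa: Δp = 325 hPa = 32500 Pa, q̄ = 0.00803 kg/kg → 0.00803 × 32500 / 9.8 = 26.63 mm
Layer 690–550 hPa: Δp = 140 hPa = 14000 Pa, q̄ = 0.002 kg/kg → 0.002 × 14000 / 9.8 = 2.86 mm
Layer 550–200 hPa: Δp = 350 hPa = 35000 Pa, q̄ = 0.000462 kg/kg → 0.000462 × 35000 / 9.8 = 1.65 mm
PW = 26.63 + 2.86 + 1.65 = 31.14 ≈ 31.1 mm.

PW ≈ 31.1 mm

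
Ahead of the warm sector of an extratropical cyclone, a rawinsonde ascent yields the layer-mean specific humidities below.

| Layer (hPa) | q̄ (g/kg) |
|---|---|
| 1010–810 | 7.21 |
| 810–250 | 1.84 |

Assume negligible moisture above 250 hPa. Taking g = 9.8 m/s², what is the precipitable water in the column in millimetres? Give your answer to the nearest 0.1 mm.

Precipitable water is the column-integrated vapour mass per unit area: PW = (1/g) Σ q̄ Δp, with q in kg/kg and Δp in Pa (1 kg/m² of water = 1 mm).
Layer 1010–810 hPa: Δp = 200 hPa = 20000 Pa, q̄ = 0.00721 kg/kg → 0.00721 × 20000 / 9.8 = 14.71 mm
Layer 810–250 hPa: Δp = 560 hPa = 56000 Pa, q̄ = 0.00184 kg/kg → 0.00184 × 56000 / 9.8 = 10.51 mm
PW = 14.71 + 10.51 = 25.22 ≈ 25.2 mm.

PW ≈ 25.2 mm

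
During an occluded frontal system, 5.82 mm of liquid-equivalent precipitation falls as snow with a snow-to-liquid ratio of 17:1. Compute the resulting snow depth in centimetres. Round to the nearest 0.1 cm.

snow depth ≈ 9.9 cm

Snow depth = liquid × ratio = 5.82 mm × 17 = 98.94 mm = 9.9 cm.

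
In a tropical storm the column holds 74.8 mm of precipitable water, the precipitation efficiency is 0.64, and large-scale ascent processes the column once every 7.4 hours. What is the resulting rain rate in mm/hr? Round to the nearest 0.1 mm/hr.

R ≈ 6.5 mm/hr

Each overturning extracts ε × PW = 0.64 × 74.8 = 47.872 mm.
Rate = ε·PW / τ = 47.872 / 7.4 h = 6.5 mm/hr.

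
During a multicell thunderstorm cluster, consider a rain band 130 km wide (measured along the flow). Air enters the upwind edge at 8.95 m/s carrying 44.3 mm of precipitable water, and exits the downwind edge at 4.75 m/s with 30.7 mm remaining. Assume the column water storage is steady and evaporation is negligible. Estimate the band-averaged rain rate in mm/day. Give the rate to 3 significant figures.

R ≈ 167 mm/day

Column moisture flux per unit crosswind length is F = V × PW.
Inflow: F_in = 8.95 × 44.3 = 396.485 mm·m/s
Outflow: F_out = 4.75 × 30.7 = 145.825 mm·m/s
Steady-state rate R = (F_in − F_out)/L = (396.485 − 145.825) / 130000 m = 1.928e-03 mm/s.
R = 1.928e-03 × 3600 × 24 = 167 mm/day.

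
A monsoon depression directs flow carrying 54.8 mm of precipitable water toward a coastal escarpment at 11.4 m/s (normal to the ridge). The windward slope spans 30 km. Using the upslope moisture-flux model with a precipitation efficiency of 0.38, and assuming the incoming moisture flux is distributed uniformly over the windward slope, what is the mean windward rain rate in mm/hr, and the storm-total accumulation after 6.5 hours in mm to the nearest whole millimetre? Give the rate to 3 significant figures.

R ≈ 28.5 mm/hr; total ≈ 185 mm

Incoming column moisture flux per unit ridge length: F = V × PW = 11.4 × 54.8 = 624.72 mm·m/s.
Spread over the 30 km slope with efficiency ε = 0.38: R = ε·F/W = 0.38 × 624.72 / 30000 m = 7.913e-03 mm/s.
R = 7.913e-03 × 3600 = 28.5 mm/hr.
Over 6.5 h: total = 28.5 × 6.5 = 185.25 ≈ 185 mm.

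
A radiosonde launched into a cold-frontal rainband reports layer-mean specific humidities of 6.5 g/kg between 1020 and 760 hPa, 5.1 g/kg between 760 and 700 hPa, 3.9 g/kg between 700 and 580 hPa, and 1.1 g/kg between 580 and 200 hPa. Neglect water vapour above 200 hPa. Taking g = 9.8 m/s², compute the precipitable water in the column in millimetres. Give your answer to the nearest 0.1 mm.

Precipitable water is the column-integrated vapour mass per unit area: PW = (1/g) Σ q̄ Δp, with q in kg/kg and Δp in Pa (1 kg/m² of water = 1 mm).
Layer 1020–760 hPa: Δp = 260 hPa = 26000 Pa, q̄ = 0.0065 kg/kg → 0.0065 × 26000 / 9.8 = 17.24 mm
Layer 760–700 hPa: Δp = 60 hPa = 6000 Pa, q̄ = 0.0051 kg/kg → 0.0051 × 6000 / 9.8 = 3.12 mm
Layer 700–580 hPa: Δp = 120 hPa = 12000 Pa, q̄ = 0.0039 kg/kg → 0.0039 × 12000 / 9.8 = 4.78 mm
Layer 580–200 hPa: Δp = 380 hPa = 38000 Pa, q̄ = 0.0011 kg/kg → 0.0011 × 38000 / 9.8 = 4.27 mm
PW = 17.24 + 3.12 + 4.78 + 4.27 = 29.41 ≈ 29.4 mm.

PW ≈ 29.4 mm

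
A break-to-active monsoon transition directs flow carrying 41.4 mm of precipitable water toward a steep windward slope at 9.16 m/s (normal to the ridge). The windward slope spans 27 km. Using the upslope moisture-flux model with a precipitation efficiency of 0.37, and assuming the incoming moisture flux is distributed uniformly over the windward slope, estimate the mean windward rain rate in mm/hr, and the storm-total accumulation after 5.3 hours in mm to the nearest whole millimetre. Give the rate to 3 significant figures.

R ≈ 18.7 mm/hr; total ≈ 99 mm

Incoming column moisture flux per unit ridge length: F = V × PW = 9.16 × 41.4 = 379.224 mm·m/s.
Spread over the 27 km slope with efficiency ε = 0.37: R = ε·F/W = 0.37 × 379.224 / 27000 m = 5.197e-03 mm/s.
R = 5.197e-03 × 3600 = 18.7 mm/hr.
Over 5.3 h: total = 18.7 × 5.3 = 99.11 ≈ 99 mm.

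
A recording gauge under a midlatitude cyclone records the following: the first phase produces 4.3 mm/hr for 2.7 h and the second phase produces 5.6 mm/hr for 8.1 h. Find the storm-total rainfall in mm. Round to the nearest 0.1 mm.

Total = Σ Rᵢ Δtᵢ = 4.3 × 2.7 + 5.6 × 8.1
      = 11.61 + 45.36 = 57.0 mm.

total ≈ 57.0 mm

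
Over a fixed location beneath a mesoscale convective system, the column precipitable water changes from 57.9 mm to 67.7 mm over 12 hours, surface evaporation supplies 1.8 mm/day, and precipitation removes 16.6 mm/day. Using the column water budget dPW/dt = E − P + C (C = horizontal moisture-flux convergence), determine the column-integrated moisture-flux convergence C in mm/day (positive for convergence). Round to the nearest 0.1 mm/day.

dPW/dt = (67.7 − 57.9) mm / (12/24 day) = +19.600 mm/day.
C = dPW/dt − E + P = (+19.600) − 1.8 + 16.6 = 34.4 mm/day.

C ≈ 34.4 mm/day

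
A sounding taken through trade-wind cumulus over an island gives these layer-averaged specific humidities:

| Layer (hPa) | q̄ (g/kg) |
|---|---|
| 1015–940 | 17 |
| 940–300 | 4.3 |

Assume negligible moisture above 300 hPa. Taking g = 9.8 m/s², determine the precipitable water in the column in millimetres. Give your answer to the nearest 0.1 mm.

PW ≈ 41.1 mm

Precipitable water is the column-integrated vapour mass per unit area: PW = (1/g) Σ q̄ Δp, with q in kg/kg and Δp in Pa (1 kg/m² of water = 1 mm).
Layer 1015–940 hPa: Δp = 75 hPa = 7500 Pa, q̄ = 0.017 kg/kg → 0.017 × 7500 / 9.8 = 13.01 mm
Layer 940–300 hPa: Δp = 640 hPa = 64000 Pa, q̄ = 0.0043 kg/kg → 0.0043 × 64000 / 9.8 = 28.08 mm
PW = 13.01 + 28.08 = 41.09 ≈ 41.1 mm.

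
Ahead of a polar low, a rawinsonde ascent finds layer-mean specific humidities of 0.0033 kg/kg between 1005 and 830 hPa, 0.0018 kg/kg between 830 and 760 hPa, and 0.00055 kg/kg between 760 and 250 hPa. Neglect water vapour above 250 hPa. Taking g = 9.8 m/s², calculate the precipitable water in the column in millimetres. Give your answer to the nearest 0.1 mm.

Precipitable water is the column-integrated vapour mass per unit area: PW = (1/g) Σ q̄ Δp, with q in kg/kg and Δp in Pa (1 kg/m² of water = 1 mm).
Layer 1005–830 hPa: Δp = 175 hPa = 17500 Pa, q̄ = 0.0033 kg/kg → 0.0033 × 17500 / 9.8 = 5.89 mm
Layer 830–760 hPa: Δp = 70 hPa = 7000 Pa, q̄ = 0.0018 kg/kg → 0.0018 × 7000 / 9.8 = 1.29 mm
Layer 760–250 hPa: Δp = 510 hPa = 51000 Pa, q̄ = 0.00055 kg/kg → 0.00055 × 51000 / 9.8 = 2.86 mm
PW = 5.89 + 1.29 + 2.86 = 10.04 ≈ 10.0 mm.

PW ≈ 10.0 mm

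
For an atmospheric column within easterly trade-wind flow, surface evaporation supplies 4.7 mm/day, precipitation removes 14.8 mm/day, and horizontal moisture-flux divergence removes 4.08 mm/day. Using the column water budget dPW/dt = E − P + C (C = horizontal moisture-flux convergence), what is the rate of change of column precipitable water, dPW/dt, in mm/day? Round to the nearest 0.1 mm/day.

dPW/dt = E − P + C = 4.7 − 14.8 + (-4.08) = -14.2 mm/day.

dPW/dt ≈ -14.2 mm/day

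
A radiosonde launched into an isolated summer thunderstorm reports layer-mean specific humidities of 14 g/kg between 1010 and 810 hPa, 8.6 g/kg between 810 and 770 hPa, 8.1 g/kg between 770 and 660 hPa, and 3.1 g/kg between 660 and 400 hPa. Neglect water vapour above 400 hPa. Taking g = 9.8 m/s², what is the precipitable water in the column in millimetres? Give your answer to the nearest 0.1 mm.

Precipitable water is the column-integrated vapour mass per unit area: PW = (1/g) Σ q̄ Δp, with q in kg/kg and Δp in Pa (1 kg/m² of water = 1 mm).
Layer 1010–810 hPa: Δp = 200 hPa = 20000 Pa, q̄ = 0.014 kg/kg → 0.014 × 20000 / 9.8 = 28.57 mm
Layer 810–770 hPa: Δp = 40 hPa = 4000 Pa, q̄ = 0.0086 kg/kg → 0.0086 × 4000 / 9.8 = 3.51 mm
Layer 770–660 hPa: Δp = 110 hPa = 11000 Pa, q̄ = 0.0081 kg/kg → 0.0081 × 11000 / 9.8 = 9.09 mm
Layer 660–400 hPa: Δp = 260 hPa = 26000 Pa, q̄ = 0.0031 kg/kg → 0.0031 × 26000 / 9.8 = 8.22 mm
PW = 28.57 + 3.51 + 9.09 + 8.22 = 49.39 ≈ 49.4 mm.

PW ≈ 49.4 mm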